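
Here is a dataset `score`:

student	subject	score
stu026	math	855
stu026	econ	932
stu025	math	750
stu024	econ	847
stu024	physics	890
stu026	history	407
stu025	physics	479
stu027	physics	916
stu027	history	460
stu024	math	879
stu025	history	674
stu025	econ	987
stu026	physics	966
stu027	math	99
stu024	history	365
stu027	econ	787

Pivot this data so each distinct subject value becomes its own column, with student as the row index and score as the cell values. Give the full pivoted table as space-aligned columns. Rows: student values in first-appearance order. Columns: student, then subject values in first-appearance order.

Columns: student plus the 4 distinct subject values (math, econ, physics, history).
For example, row stu026 column math takes score=855 from the long row (stu026, math).

student  math  econ  physics  history
stu026   855   932   966      407    
stu025   750   987   479      674    
stu024   879   847   890      365    
stu027   99    787   916      460    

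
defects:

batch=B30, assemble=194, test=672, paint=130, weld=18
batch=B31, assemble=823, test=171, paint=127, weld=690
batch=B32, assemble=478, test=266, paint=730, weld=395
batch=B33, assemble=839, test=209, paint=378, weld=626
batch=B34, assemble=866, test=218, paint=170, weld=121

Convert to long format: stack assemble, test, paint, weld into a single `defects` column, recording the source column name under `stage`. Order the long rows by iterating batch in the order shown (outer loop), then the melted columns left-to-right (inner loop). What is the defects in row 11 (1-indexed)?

20 rows total (5 × 4). Row 11: index ⌊(11-1)/4⌋ = 2 into batch → B32; (11-1) mod 4 = 2 into the melted columns → paint.
So row 11 is (B32, paint, 730); defects = 730.

730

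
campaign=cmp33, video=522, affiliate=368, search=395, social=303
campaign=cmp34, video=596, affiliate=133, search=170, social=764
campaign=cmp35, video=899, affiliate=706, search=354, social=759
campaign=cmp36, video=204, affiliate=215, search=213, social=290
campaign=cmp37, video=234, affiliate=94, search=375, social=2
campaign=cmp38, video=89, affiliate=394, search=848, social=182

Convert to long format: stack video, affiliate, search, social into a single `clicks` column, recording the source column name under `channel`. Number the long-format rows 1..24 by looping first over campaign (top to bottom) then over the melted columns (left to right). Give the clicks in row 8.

24 rows total (6 × 4). Row 8: index ⌊(8-1)/4⌋ = 1 into campaign → cmp34; (8-1) mod 4 = 3 into the melted columns → social.
So row 8 is (cmp34, social, 764); clicks = 764.

764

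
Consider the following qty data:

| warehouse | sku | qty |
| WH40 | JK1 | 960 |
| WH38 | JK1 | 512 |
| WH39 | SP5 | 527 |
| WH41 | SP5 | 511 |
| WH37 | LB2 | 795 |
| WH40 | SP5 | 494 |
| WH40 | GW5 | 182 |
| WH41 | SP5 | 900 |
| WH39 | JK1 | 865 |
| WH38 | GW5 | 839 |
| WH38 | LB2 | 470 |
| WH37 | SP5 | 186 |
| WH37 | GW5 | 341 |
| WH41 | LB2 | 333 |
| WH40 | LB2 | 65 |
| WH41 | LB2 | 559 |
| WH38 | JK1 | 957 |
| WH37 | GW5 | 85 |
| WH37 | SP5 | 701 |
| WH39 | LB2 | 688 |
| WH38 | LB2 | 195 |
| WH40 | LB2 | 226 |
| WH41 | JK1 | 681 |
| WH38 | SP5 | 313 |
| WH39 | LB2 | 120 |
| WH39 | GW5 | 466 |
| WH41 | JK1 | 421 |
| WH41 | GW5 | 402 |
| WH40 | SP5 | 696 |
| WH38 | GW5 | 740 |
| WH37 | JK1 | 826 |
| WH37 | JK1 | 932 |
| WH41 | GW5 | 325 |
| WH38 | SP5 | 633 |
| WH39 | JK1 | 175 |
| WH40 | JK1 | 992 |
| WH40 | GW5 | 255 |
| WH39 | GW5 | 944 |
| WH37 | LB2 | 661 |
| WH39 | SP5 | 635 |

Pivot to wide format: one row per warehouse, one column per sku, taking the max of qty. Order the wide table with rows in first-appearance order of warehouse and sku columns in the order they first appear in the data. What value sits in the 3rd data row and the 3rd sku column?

With rows in first-appearance order of warehouse, row 3 is warehouse=WH39. sku columns in first-appearance order: JK1, SP5, LB2, GW5; column 3 is LB2.
Long rows with warehouse=WH39, sku=LB2: max(688, 120) = 688.

688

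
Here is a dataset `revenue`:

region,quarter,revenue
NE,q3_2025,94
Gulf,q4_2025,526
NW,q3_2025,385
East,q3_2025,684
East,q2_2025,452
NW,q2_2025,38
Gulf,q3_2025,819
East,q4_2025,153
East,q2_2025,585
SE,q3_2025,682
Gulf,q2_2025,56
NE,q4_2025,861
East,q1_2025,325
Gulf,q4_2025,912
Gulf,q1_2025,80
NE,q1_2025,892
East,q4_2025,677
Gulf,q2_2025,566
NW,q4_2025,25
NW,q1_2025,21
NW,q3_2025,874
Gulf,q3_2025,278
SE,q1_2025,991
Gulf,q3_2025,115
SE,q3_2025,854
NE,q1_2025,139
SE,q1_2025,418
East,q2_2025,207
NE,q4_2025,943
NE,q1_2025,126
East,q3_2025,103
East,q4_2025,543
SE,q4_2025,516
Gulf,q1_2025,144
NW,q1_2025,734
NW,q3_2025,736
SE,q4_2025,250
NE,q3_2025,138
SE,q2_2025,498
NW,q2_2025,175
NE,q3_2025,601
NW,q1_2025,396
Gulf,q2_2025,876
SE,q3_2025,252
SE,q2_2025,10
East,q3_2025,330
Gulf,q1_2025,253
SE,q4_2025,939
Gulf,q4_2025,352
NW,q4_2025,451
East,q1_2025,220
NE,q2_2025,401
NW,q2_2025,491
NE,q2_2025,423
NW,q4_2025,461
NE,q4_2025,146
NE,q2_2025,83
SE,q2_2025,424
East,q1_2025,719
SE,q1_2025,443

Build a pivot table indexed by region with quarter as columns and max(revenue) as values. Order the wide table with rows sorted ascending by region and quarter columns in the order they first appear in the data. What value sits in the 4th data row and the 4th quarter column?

734

With rows sorted ascending by region, row 4 is region=NW. quarter columns in first-appearance order: q3_2025, q4_2025, q2_2025, q1_2025; column 4 is q1_2025.
Long rows with region=NW, quarter=q1_2025: max(21, 734, 396) = 734.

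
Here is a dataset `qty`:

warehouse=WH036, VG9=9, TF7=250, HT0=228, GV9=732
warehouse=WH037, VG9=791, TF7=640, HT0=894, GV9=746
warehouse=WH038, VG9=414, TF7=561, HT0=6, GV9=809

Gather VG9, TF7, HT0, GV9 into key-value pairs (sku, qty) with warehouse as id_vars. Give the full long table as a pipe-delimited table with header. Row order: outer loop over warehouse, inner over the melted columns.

Each (warehouse, column) pair becomes one row: 3 × 4 = 12 rows.
For example, (WH036, VG9) → qty=9.

| warehouse | sku | qty |
| WH036 | VG9 | 9 |
| WH036 | TF7 | 250 |
| WH036 | HT0 | 228 |
| WH036 | GV9 | 732 |
| WH037 | VG9 | 791 |
| WH037 | TF7 | 640 |
| WH037 | HT0 | 894 |
| WH037 | GV9 | 746 |
| WH038 | VG9 | 414 |
| WH038 | TF7 | 561 |
| WH038 | HT0 | 6 |
| WH038 | GV9 | 809 |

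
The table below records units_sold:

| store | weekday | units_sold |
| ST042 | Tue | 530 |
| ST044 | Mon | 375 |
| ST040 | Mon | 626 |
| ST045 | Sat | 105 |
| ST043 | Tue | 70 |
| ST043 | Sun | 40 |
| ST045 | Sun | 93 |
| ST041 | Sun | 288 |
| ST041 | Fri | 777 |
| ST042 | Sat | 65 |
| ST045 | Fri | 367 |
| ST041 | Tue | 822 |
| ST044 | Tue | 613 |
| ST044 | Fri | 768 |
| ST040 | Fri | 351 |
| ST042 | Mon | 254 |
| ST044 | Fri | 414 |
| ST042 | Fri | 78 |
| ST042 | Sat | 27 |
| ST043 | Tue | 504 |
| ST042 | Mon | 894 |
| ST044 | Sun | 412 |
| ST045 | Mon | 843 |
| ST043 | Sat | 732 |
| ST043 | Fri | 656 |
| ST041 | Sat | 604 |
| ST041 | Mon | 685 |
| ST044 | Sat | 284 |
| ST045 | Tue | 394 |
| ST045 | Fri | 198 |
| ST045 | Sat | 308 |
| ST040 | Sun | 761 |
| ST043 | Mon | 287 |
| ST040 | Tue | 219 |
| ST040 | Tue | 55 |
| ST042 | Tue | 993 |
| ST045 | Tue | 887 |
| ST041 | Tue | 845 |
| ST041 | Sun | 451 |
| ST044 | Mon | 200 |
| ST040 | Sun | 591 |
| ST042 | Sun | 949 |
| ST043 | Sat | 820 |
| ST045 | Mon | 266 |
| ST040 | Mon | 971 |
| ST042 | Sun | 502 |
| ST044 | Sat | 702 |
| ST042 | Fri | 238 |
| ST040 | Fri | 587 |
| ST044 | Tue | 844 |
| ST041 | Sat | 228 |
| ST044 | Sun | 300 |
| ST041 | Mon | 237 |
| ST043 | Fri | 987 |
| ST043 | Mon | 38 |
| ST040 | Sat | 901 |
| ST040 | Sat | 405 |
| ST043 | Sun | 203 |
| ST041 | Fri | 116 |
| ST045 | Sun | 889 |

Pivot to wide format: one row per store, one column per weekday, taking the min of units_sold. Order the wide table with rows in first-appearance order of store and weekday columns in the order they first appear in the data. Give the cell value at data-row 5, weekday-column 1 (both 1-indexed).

70

With rows in first-appearance order of store, row 5 is store=ST043. weekday columns in first-appearance order: Tue, Mon, Sat, Sun, Fri; column 1 is Tue.
Long rows with store=ST043, weekday=Tue: min(70, 504) = 70.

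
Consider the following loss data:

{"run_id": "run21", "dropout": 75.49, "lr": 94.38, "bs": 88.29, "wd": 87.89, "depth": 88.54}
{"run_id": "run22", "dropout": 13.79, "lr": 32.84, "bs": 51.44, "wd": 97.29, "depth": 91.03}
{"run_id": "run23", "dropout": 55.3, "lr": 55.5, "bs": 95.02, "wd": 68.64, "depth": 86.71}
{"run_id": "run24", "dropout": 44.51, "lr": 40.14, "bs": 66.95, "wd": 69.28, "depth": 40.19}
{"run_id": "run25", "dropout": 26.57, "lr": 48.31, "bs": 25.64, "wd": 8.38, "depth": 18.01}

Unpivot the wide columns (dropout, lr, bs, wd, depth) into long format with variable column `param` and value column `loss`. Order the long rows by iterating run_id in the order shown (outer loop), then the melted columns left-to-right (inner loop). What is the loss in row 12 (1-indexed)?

25 rows total (5 × 5). Row 12: index ⌊(12-1)/5⌋ = 2 into run_id → run23; (12-1) mod 5 = 1 into the melted columns → lr.
So row 12 is (run23, lr, 55.5); loss = 55.5.

55.5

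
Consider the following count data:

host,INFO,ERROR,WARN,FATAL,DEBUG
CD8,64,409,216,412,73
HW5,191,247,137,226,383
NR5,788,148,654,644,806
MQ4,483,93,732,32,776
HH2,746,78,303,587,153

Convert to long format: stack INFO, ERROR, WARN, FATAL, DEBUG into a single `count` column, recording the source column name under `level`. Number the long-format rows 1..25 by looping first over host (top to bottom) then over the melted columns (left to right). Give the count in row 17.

93

25 rows total (5 × 5). Row 17: index ⌊(17-1)/5⌋ = 3 into host → MQ4; (17-1) mod 5 = 1 into the melted columns → ERROR.
So row 17 is (MQ4, ERROR, 93); count = 93.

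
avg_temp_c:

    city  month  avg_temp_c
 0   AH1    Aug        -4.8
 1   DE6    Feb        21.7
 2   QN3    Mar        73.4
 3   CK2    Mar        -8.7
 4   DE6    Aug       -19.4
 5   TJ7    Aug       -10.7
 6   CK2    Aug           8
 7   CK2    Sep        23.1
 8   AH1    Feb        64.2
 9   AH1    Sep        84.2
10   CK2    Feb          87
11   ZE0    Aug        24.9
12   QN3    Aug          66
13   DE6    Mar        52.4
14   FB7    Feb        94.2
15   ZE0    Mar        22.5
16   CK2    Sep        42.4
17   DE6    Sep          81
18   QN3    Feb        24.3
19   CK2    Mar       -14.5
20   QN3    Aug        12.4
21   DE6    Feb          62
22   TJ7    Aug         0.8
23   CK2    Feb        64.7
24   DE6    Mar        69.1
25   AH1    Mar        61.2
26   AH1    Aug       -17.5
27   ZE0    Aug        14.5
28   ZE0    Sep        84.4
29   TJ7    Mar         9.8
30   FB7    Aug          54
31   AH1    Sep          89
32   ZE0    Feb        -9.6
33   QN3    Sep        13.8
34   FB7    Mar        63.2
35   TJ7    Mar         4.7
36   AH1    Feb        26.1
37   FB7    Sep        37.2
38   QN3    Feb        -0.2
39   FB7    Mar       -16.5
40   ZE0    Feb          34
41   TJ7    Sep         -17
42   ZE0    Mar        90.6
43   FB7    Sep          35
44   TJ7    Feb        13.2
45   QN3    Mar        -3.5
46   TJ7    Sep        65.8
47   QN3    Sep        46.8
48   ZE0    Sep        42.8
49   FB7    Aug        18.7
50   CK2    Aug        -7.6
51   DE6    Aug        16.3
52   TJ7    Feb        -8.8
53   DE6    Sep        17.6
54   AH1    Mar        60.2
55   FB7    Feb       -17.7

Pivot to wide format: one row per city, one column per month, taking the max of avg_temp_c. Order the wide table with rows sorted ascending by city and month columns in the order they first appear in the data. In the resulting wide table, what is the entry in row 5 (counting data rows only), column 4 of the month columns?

46.8

With rows sorted ascending by city, row 5 is city=QN3. month columns in first-appearance order: Aug, Feb, Mar, Sep; column 4 is Sep.
Long rows with city=QN3, month=Sep: max(13.8, 46.8) = 46.8.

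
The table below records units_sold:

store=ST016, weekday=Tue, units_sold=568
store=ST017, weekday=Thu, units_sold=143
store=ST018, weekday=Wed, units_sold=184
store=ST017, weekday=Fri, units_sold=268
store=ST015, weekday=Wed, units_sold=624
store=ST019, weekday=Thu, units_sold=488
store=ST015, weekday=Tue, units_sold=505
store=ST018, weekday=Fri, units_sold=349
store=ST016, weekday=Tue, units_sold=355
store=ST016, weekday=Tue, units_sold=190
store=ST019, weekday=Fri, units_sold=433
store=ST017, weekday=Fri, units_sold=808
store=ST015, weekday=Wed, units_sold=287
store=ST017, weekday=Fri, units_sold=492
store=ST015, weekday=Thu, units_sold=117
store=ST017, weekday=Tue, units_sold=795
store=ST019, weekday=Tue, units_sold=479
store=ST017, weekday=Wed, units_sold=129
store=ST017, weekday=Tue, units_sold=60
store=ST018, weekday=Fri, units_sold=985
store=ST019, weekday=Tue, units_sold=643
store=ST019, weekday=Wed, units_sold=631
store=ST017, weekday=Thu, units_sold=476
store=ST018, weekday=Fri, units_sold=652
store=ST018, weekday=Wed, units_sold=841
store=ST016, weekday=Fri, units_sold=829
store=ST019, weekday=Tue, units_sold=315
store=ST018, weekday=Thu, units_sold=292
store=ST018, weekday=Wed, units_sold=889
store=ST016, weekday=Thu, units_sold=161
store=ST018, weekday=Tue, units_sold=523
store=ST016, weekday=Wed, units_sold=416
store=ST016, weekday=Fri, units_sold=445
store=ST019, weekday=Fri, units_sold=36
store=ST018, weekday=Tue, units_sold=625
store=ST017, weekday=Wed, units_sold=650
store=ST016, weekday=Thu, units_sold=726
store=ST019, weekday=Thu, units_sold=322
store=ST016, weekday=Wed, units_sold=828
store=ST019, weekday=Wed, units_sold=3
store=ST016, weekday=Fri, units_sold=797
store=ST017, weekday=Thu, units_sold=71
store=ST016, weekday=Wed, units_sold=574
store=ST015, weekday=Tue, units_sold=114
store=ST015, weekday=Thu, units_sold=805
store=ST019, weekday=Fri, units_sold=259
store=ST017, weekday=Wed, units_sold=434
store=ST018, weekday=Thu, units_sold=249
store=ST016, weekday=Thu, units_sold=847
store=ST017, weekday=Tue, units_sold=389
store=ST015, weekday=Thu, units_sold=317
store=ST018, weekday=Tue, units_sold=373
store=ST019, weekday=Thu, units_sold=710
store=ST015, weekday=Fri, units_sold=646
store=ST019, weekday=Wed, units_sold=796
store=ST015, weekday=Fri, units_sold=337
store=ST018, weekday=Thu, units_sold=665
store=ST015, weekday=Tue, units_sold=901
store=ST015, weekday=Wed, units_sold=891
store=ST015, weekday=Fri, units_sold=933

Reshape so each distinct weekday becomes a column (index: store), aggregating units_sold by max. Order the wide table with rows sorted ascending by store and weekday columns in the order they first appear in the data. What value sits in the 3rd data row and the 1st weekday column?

795

With rows sorted ascending by store, row 3 is store=ST017. weekday columns in first-appearance order: Tue, Thu, Wed, Fri; column 1 is Tue.
Long rows with store=ST017, weekday=Tue: max(795, 60, 389) = 795.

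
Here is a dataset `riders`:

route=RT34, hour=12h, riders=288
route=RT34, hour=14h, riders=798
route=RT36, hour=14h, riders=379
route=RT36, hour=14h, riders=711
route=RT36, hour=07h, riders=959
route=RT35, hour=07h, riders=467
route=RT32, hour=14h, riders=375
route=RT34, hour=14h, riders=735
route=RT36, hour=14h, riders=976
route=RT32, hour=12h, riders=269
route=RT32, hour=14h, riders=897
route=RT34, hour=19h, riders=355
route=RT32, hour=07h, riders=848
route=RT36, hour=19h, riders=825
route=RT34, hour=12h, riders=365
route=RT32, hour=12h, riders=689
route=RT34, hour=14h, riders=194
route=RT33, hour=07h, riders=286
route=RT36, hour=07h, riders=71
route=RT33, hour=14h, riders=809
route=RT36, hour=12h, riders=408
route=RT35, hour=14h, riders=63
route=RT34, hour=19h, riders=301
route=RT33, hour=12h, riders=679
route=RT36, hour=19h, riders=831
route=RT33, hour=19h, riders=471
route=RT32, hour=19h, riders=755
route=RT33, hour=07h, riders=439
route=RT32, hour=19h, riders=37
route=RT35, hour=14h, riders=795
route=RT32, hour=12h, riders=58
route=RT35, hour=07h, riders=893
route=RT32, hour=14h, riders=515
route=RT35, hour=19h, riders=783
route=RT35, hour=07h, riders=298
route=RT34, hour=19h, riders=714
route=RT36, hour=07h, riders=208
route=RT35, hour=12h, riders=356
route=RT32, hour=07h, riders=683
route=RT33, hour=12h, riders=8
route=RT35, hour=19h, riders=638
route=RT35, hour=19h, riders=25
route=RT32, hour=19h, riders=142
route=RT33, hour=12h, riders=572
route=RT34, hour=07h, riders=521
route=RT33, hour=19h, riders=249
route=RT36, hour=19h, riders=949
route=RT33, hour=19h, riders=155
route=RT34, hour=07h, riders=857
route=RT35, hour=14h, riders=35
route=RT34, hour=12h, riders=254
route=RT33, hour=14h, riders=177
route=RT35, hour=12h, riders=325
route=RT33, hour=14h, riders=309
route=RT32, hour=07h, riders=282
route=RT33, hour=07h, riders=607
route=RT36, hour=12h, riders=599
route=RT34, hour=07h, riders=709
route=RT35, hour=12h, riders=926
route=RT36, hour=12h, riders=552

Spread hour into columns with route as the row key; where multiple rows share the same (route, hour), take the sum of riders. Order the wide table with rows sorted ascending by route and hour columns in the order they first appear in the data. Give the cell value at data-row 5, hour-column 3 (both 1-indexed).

1238

With rows sorted ascending by route, row 5 is route=RT36. hour columns in first-appearance order: 12h, 14h, 07h, 19h; column 3 is 07h.
Long rows with route=RT36, hour=07h: 959 + 71 + 208 = 1238.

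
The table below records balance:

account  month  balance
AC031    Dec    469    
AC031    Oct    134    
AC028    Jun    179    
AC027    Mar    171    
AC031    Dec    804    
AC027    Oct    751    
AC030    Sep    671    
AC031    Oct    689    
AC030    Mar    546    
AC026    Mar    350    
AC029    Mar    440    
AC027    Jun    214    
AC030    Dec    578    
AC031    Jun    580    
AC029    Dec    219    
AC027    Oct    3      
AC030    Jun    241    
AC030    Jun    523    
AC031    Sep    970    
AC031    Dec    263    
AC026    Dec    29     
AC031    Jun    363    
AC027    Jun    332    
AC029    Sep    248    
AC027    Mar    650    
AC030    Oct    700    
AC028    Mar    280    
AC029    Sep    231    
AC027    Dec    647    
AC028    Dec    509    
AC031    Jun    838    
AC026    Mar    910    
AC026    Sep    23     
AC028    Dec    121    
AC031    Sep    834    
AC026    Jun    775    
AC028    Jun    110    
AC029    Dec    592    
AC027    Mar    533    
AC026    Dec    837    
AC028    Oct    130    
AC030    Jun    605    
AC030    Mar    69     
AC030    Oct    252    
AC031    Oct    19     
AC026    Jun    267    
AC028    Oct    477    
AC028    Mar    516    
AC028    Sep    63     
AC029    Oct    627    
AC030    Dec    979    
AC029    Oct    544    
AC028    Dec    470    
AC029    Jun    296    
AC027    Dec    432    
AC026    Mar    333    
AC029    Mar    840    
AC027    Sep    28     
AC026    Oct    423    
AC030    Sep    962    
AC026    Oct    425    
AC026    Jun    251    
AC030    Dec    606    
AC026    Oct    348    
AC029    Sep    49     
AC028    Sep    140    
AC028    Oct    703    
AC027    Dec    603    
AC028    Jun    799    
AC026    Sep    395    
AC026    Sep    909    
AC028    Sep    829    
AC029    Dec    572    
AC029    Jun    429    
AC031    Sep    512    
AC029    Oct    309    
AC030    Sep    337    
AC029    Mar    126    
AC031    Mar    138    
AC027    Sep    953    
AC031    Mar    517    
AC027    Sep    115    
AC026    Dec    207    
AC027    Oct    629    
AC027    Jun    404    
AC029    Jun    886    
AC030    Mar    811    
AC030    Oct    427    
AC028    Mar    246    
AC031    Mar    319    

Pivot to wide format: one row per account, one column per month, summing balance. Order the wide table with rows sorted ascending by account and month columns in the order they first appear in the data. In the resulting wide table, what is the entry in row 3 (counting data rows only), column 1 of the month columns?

1100

With rows sorted ascending by account, row 3 is account=AC028. month columns in first-appearance order: Dec, Oct, Jun, Mar, Sep; column 1 is Dec.
Long rows with account=AC028, month=Dec: 509 + 121 + 470 = 1100.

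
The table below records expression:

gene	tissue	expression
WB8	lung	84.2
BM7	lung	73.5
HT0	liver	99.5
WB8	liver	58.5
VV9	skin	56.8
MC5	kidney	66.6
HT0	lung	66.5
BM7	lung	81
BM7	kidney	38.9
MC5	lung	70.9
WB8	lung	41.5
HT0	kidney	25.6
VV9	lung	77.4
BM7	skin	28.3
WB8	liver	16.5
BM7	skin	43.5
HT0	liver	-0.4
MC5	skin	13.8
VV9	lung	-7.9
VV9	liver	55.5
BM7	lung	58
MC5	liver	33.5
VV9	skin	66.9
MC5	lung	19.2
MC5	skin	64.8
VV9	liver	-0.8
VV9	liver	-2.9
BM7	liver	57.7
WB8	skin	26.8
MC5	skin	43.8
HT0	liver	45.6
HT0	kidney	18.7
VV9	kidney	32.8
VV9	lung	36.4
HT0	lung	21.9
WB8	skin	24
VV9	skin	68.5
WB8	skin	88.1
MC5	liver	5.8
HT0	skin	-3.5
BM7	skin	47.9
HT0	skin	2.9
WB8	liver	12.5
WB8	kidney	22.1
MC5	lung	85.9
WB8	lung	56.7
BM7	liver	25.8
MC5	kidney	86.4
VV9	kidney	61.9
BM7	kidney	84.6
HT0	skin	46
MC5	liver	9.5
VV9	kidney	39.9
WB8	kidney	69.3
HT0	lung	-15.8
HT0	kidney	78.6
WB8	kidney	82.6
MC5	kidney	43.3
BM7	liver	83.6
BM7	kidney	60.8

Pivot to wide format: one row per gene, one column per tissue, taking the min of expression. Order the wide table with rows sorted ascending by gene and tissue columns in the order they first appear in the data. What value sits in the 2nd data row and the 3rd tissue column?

With rows sorted ascending by gene, row 2 is gene=HT0. tissue columns in first-appearance order: lung, liver, skin, kidney; column 3 is skin.
Long rows with gene=HT0, tissue=skin: min(-3.5, 2.9, 46) = -3.5.

-3.5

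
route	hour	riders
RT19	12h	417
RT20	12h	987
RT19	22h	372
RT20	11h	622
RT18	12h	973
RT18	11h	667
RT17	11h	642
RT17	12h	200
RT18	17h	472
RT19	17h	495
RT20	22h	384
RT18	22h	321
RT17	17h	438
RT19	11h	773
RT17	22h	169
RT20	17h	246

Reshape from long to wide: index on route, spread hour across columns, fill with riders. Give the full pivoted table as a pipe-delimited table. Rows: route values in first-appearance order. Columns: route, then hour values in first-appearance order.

| route | 12h | 22h | 11h | 17h |
| RT19 | 417 | 372 | 773 | 495 |
| RT20 | 987 | 384 | 622 | 246 |
| RT18 | 973 | 321 | 667 | 472 |
| RT17 | 200 | 169 | 642 | 438 |

Columns: route plus the 4 distinct hour values (12h, 22h, 11h, 17h).
For example, row RT19 column 12h takes riders=417 from the long row (RT19, 12h).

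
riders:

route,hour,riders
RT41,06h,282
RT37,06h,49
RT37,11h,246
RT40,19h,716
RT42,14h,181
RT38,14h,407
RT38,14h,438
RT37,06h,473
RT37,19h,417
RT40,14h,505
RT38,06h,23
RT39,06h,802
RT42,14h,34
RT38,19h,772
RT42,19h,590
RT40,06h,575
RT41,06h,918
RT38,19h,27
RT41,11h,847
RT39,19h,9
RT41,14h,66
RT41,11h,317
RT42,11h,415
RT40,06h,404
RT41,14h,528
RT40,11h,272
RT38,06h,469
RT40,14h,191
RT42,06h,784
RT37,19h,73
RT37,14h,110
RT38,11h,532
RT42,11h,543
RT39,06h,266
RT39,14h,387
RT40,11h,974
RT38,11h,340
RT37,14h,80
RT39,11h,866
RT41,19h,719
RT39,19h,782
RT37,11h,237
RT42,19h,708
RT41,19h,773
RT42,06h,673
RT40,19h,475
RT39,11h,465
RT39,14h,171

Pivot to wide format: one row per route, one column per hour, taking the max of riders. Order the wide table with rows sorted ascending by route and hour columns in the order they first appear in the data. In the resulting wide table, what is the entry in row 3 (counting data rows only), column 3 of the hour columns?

782

With rows sorted ascending by route, row 3 is route=RT39. hour columns in first-appearance order: 06h, 11h, 19h, 14h; column 3 is 19h.
Long rows with route=RT39, hour=19h: max(9, 782) = 782.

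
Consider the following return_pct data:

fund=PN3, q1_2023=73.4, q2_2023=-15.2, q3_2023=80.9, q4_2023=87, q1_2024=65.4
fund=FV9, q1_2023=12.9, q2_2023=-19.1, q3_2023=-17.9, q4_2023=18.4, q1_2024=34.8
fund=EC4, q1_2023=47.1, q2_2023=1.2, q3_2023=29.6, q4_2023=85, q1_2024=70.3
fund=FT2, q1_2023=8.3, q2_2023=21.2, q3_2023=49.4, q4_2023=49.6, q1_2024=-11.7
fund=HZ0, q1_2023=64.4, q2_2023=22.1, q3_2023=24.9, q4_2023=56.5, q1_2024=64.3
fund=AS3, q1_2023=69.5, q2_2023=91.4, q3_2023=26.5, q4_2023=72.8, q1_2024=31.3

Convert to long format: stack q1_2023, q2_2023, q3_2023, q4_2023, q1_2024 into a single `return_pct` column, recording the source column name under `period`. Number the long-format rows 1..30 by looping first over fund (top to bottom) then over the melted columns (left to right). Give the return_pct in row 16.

8.3

30 rows total (6 × 5). Row 16: index ⌊(16-1)/5⌋ = 3 into fund → FT2; (16-1) mod 5 = 0 into the melted columns → q1_2023.
So row 16 is (FT2, q1_2023, 8.3); return_pct = 8.3.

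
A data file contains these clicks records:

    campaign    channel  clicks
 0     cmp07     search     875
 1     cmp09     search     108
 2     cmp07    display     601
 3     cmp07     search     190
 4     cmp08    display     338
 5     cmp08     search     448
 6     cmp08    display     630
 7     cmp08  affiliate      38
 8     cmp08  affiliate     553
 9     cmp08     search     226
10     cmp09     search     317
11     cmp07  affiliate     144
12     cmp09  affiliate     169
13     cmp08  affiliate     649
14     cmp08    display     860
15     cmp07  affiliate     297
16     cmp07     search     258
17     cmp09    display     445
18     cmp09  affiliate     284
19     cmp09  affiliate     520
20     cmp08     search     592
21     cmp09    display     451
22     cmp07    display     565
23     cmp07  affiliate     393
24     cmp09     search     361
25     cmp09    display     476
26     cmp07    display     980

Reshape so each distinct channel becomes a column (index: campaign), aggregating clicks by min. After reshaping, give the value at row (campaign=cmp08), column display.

Rows with campaign=cmp08 and channel=display: clicks values are 338, 630, 860.
min(338, 630, 860) = 338.

338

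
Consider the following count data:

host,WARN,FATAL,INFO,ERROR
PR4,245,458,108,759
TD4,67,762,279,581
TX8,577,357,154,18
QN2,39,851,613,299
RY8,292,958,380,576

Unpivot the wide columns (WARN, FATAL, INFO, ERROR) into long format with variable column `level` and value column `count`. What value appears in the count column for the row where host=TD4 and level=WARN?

67

Unpivoting turns each (host, wide-column) pair into one long row.
The wide cell at row TD4, column WARN holds 67, so the long row (TD4, WARN) has count=67.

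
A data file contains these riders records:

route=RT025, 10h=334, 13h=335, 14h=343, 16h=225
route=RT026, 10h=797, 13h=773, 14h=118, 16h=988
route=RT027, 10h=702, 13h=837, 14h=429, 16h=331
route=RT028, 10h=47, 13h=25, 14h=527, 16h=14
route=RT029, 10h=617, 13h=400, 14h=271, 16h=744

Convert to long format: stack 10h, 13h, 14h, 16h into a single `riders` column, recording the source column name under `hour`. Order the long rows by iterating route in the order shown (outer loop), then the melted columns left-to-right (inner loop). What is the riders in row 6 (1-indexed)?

773

20 rows total (5 × 4). Row 6: index ⌊(6-1)/4⌋ = 1 into route → RT026; (6-1) mod 4 = 1 into the melted columns → 13h.
So row 6 is (RT026, 13h, 773); riders = 773.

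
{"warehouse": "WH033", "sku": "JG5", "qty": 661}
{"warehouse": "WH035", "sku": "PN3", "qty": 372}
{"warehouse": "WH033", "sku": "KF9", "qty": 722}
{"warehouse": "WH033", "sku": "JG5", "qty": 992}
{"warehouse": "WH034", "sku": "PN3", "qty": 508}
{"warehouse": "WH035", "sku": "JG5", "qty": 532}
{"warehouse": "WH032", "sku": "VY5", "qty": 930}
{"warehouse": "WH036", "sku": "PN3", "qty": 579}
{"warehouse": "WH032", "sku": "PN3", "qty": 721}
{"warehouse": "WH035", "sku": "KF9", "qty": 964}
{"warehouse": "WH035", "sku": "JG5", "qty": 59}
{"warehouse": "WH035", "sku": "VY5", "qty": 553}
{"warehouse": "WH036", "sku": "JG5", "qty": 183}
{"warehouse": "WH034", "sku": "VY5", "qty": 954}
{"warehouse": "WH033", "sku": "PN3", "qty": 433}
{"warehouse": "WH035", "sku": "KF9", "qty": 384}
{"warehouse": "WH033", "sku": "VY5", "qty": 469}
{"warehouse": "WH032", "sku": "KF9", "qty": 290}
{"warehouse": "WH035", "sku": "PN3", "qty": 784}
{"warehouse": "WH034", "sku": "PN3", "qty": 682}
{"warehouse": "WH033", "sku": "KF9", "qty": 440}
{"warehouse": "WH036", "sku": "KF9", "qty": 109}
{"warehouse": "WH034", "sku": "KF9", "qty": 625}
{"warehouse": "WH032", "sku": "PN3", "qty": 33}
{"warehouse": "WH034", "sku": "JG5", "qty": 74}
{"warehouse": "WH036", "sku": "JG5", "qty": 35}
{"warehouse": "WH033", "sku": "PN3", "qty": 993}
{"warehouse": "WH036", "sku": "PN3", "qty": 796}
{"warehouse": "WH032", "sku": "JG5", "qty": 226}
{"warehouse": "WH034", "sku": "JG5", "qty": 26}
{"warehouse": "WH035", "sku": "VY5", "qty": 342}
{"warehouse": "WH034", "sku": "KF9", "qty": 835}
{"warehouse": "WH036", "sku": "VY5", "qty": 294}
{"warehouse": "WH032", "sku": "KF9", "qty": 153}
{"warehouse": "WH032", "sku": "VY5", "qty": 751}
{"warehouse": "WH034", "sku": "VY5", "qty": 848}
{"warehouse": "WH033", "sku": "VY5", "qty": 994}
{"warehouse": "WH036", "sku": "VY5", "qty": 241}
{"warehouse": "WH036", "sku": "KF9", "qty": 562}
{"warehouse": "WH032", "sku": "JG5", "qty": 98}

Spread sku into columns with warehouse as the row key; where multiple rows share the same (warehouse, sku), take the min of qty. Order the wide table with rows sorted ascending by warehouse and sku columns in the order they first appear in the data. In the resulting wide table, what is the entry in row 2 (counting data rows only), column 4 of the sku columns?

With rows sorted ascending by warehouse, row 2 is warehouse=WH033. sku columns in first-appearance order: JG5, PN3, KF9, VY5; column 4 is VY5.
Long rows with warehouse=WH033, sku=VY5: min(469, 994) = 469.

469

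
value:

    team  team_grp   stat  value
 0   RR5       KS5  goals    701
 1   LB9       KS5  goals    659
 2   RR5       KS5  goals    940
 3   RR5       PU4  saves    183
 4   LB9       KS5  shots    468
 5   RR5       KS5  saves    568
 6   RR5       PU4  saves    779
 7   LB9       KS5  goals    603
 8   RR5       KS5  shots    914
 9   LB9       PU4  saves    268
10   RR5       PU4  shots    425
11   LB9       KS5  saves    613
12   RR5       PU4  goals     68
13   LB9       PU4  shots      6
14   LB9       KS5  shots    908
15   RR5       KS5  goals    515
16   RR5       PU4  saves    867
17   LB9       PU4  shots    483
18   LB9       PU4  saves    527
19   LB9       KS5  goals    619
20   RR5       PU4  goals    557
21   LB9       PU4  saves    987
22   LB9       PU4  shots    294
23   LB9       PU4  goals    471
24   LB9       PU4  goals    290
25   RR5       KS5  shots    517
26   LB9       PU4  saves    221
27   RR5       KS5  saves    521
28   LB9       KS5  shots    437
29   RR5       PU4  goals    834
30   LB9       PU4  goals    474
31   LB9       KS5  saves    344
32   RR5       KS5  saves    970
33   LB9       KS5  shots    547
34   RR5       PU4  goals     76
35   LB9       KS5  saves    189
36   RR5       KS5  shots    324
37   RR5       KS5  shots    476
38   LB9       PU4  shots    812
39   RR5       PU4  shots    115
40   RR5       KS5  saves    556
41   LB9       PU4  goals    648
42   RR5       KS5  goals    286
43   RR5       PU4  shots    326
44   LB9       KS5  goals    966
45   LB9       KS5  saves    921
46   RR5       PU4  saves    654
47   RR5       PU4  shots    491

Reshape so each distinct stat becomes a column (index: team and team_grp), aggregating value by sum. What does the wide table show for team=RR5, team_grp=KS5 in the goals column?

2442

Rows with team=RR5, team_grp=KS5 and stat=goals: value values are 701, 940, 515, 286.
701 + 940 + 515 + 286 = 2442.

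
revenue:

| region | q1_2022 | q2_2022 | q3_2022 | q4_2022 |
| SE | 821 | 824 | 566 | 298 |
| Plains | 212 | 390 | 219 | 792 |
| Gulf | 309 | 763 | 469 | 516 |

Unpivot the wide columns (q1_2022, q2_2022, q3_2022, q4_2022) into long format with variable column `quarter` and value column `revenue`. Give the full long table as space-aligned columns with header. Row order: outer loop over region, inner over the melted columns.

Each (region, column) pair becomes one row: 3 × 4 = 12 rows.
For example, (SE, q1_2022) → revenue=821.

region  quarter  revenue
SE      q1_2022  821    
SE      q2_2022  824    
SE      q3_2022  566    
SE      q4_2022  298    
Plains  q1_2022  212    
Plains  q2_2022  390    
Plains  q3_2022  219    
Plains  q4_2022  792    
Gulf    q1_2022  309    
Gulf    q2_2022  763    
Gulf    q3_2022  469    
Gulf    q4_2022  516    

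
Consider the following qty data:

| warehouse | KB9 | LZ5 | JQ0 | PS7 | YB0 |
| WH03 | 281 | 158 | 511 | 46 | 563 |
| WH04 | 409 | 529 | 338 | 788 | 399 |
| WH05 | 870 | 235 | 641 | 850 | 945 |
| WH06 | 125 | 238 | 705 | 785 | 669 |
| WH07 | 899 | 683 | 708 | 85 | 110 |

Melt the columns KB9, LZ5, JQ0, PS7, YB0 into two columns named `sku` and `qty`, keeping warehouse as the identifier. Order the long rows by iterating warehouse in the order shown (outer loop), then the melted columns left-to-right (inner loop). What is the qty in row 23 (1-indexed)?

708

25 rows total (5 × 5). Row 23: index ⌊(23-1)/5⌋ = 4 into warehouse → WH07; (23-1) mod 5 = 2 into the melted columns → JQ0.
So row 23 is (WH07, JQ0, 708); qty = 708.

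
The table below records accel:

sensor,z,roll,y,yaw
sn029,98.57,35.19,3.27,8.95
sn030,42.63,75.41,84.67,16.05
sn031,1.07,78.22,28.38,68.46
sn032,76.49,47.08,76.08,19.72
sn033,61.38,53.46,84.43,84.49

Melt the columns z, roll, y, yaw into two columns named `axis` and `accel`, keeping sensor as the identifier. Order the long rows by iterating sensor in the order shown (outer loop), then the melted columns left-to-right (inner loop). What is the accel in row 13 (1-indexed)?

76.49

20 rows total (5 × 4). Row 13: index ⌊(13-1)/4⌋ = 3 into sensor → sn032; (13-1) mod 4 = 0 into the melted columns → z.
So row 13 is (sn032, z, 76.49); accel = 76.49.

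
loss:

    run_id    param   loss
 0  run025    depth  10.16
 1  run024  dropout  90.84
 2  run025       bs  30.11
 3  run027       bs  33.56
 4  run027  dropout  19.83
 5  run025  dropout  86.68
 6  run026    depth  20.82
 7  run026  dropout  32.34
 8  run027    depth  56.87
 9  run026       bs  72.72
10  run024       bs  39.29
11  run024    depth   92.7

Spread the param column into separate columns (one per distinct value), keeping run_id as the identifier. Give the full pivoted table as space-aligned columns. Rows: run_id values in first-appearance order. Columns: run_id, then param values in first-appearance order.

Columns: run_id plus the 3 distinct param values (depth, dropout, bs).
For example, row run025 column depth takes loss=10.16 from the long row (run025, depth).

run_id  depth  dropout  bs   
run025  10.16  86.68    30.11
run024  92.7   90.84    39.29
run027  56.87  19.83    33.56
run026  20.82  32.34    72.72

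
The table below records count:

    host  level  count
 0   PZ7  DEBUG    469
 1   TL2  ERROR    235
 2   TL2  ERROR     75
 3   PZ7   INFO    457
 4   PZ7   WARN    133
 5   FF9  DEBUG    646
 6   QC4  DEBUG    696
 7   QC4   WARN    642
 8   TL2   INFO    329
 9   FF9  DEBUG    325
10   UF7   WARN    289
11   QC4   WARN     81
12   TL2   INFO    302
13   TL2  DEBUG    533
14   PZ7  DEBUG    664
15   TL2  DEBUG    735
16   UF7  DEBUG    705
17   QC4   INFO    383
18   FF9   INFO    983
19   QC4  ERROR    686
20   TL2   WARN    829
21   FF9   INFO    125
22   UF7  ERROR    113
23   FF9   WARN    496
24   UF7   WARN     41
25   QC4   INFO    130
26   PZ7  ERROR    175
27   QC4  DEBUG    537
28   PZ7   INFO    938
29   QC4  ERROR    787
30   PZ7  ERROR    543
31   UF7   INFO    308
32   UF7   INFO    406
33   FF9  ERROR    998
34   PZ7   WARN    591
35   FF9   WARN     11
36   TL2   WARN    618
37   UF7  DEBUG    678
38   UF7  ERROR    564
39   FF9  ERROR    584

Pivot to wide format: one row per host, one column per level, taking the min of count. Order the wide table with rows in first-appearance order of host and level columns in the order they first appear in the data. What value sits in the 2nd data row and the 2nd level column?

75

With rows in first-appearance order of host, row 2 is host=TL2. level columns in first-appearance order: DEBUG, ERROR, INFO, WARN; column 2 is ERROR.
Long rows with host=TL2, level=ERROR: min(235, 75) = 75.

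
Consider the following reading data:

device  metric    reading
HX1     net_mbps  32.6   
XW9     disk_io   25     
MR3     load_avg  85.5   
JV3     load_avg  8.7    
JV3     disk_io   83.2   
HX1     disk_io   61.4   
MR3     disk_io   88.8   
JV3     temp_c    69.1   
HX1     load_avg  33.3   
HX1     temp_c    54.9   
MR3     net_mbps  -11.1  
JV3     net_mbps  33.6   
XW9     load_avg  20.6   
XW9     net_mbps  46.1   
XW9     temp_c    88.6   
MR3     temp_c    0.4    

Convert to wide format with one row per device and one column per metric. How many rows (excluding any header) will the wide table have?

4 distinct device values → 4 rows.

4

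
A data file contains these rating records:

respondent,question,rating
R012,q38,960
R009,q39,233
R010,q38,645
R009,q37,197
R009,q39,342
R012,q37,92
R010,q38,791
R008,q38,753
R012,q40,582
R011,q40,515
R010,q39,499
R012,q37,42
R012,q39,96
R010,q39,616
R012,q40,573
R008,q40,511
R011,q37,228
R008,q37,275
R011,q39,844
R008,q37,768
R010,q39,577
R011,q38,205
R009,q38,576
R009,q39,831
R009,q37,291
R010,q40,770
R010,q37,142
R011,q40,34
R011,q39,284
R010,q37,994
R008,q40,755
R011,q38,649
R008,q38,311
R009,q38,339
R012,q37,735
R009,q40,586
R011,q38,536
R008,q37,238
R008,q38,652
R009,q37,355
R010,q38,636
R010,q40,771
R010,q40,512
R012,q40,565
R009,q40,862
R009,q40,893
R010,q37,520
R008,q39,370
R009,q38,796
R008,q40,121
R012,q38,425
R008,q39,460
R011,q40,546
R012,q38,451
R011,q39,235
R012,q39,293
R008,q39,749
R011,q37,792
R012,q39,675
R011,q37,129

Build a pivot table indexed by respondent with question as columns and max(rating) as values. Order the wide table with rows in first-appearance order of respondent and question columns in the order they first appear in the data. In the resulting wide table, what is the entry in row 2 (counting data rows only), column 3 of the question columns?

With rows in first-appearance order of respondent, row 2 is respondent=R009. question columns in first-appearance order: q38, q39, q37, q40; column 3 is q37.
Long rows with respondent=R009, question=q37: max(197, 291, 355) = 355.

355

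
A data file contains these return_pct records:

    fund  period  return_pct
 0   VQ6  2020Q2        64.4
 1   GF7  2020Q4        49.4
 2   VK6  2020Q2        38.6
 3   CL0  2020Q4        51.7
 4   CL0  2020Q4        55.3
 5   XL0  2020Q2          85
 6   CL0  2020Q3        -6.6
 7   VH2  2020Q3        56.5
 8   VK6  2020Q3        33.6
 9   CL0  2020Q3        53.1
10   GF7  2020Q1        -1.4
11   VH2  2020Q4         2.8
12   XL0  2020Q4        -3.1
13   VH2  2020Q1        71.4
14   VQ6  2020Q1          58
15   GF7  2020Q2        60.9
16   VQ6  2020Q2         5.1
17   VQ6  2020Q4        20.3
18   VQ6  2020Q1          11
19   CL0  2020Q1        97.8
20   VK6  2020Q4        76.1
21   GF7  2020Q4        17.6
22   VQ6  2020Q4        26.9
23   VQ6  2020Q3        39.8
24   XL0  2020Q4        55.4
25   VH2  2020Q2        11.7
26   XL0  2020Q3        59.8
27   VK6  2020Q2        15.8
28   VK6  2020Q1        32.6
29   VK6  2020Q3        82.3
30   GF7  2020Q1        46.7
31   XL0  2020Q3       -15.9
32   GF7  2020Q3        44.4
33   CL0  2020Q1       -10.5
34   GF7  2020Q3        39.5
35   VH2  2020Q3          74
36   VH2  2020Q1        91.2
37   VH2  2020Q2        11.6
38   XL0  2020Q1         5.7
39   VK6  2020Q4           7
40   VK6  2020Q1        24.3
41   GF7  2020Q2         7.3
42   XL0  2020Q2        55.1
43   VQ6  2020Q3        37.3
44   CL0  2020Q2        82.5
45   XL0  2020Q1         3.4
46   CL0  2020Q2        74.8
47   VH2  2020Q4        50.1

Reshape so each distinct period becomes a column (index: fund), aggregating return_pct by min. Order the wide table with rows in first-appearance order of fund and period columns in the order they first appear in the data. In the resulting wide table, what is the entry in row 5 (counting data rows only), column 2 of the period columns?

With rows in first-appearance order of fund, row 5 is fund=XL0. period columns in first-appearance order: 2020Q2, 2020Q4, 2020Q3, 2020Q1; column 2 is 2020Q4.
Long rows with fund=XL0, period=2020Q4: min(-3.1, 55.4) = -3.1.

-3.1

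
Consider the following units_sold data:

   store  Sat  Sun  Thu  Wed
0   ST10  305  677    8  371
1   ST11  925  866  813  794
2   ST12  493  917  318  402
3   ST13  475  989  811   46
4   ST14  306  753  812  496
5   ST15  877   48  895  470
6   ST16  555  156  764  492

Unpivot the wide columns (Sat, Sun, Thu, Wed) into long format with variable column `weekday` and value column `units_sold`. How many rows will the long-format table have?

28

7 store values × 4 melted columns = 28 rows.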